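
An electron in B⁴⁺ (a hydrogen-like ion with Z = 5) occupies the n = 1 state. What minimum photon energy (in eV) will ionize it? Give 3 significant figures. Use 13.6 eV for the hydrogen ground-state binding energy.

340 eV

E_n = −13.6 Z²/n² = −340.0/n² eV for Z = 5.
E_1 = −340.0/1 = −340 eV, so ionization (to E = 0) requires 340 eV.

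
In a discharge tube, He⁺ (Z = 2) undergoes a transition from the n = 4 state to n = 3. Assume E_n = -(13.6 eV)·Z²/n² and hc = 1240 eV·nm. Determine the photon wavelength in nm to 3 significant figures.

469 nm

For Z = 2 the level energies scale as Z², so the effective Rydberg energy is 13.6 × 4 = 54.40 eV.
ΔE = 54.40 × (1/3² − 1/4²) = 54.40 × 0.04861 = 2.644 eV.
λ = hc/ΔE = 1240 / 2.644 = 469 nm.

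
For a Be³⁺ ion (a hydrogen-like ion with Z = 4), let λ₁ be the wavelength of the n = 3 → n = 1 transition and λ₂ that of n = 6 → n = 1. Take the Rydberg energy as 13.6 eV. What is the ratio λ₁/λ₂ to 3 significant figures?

1.09

λ ∝ 1/ΔE ∝ 1/(1/n_f² − 1/n_i²), and the Z² and hc factors cancel in the ratio.
λ₁/λ₂ = (1/1² − 1/6²)/(1/1² − 1/3²) = 0.9722/0.8889 = 1.09.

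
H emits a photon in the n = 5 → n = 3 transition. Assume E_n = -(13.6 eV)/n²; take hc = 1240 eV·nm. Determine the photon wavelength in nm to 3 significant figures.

ΔE = 13.60 × (1/3² − 1/5²) = 13.60 × 0.07111 = 0.9671 eV.
λ = hc/ΔE = 1240 / 0.9671 = 1280 nm.
This line belongs to the Paschen series.

1280 nm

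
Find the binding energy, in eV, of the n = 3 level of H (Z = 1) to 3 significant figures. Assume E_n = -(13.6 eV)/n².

1.51 eV

E_3 = −13.60/9 = −1.51 eV, so ionization (to E = 0) requires 1.51 eV.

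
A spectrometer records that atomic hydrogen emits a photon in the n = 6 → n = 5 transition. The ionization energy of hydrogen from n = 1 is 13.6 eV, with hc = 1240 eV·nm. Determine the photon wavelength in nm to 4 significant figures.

ΔE = 13.60 × (1/5² − 1/6²) = 13.60 × 0.01222 = 0.1662 eV.
λ = hc/ΔE = 1240 / 0.1662 = 7460 nm.
This line belongs to the Pfund series.

7460 nm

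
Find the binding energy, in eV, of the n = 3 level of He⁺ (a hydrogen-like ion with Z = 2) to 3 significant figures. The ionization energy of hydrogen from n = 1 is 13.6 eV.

6.04 eV

E_n = −13.6 Z²/n² = −54.40/n² eV for Z = 2.
E_3 = −54.40/9 = −6.04 eV, so ionization (to E = 0) requires 6.04 eV.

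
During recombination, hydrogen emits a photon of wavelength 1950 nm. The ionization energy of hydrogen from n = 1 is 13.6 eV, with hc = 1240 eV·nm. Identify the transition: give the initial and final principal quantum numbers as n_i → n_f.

n_i = 8, n_f = 4

The photon energy is ΔE = hc/λ = 1240 / 1950 = 0.6359 eV.
With Z = 1, ΔE = 13.60 × (1/n_f² − 1/n_i²), so 1/n_f² − 1/n_i² = 0.04676.
Trying n_f = 4 gives 1/n_i² = 0.01574, i.e. n_i ≈ 8; this pair matches.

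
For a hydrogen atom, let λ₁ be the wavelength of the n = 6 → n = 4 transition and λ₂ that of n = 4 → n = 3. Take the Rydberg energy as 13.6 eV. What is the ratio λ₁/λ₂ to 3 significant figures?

λ ∝ 1/ΔE ∝ 1/(1/n_f² − 1/n_i²), and the Z² and hc factors cancel in the ratio.
λ₁/λ₂ = (1/3² − 1/4²)/(1/4² − 1/6²) = 0.04861/0.03472 = 1.40.

1.40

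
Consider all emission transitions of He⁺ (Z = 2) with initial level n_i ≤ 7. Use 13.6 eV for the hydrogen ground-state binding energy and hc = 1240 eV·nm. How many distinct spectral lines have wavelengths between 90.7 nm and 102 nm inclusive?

1

Enumerate all n_i → n_f pairs with 1 ≤ n_f < n_i ≤ 7 and compute λ = 1240 / [13.6·4·(1/n_f² − 1/n_i²)].
Lines falling in [90.7, 102] nm: 7→2 (99.28 nm).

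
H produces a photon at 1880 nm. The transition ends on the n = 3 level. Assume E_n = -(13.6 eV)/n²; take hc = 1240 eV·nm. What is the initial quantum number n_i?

The photon energy is ΔE = hc/λ = 1240 / 1880 = 0.6596 eV.
With Z = 1, ΔE = 13.60 × (1/n_f² − 1/n_i²), so 1/n_f² − 1/n_i² = 0.04850.
With n_f = 3: 1/n_i² = 1/9 − 0.04850 = 0.06261, so n_i ≈ 4.00.

n_i = 4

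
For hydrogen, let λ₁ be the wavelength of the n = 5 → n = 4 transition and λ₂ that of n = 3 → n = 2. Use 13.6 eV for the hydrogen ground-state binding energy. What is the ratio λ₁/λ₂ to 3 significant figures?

λ ∝ 1/ΔE ∝ 1/(1/n_f² − 1/n_i²), and the Z² and hc factors cancel in the ratio.
λ₁/λ₂ = (1/2² − 1/3²)/(1/4² − 1/5²) = 0.1389/0.02250 = 6.17.

6.17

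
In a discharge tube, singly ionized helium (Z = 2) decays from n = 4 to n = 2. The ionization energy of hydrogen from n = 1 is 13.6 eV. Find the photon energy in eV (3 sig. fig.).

The Bohr energies scale as Z², so for Z = 2: E_n = −54.40/n² eV.
E_4 = −54.40/16 = −3.400 eV and E_2 = −54.40/4 = −13.60 eV.
The photon energy is |E_4 − E_2| = 10.2 eV.

10.2 eV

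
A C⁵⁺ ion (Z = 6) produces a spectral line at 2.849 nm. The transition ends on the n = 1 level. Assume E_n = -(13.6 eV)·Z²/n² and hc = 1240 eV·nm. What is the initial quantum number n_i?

The photon energy is ΔE = hc/λ = 1240 / 2.849 = 435.2 eV.
With Z = 6, ΔE = 489.6 × (1/n_f² − 1/n_i²), so 1/n_f² − 1/n_i² = 0.8890.
With n_f = 1: 1/n_i² = 1/1 − 0.8890 = 0.1110, so n_i ≈ 3.00.

n_i = 3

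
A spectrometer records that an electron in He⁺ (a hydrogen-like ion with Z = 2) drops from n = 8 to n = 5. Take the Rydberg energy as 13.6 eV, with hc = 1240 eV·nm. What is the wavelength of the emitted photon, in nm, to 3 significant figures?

935 nm

For Z = 2 the level energies scale as Z², so the effective Rydberg energy is 13.6 × 4 = 54.40 eV.
ΔE = 54.40 × (1/5² − 1/8²) = 54.40 × 0.02438 = 1.326 eV.
λ = hc/ΔE = 1240 / 1.326 = 935 nm.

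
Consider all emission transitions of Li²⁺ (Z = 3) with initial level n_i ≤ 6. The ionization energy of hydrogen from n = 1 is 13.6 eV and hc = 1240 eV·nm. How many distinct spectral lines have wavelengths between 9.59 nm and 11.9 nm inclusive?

Enumerate all n_i → n_f pairs with 1 ≤ n_f < n_i ≤ 6 and compute λ = 1240 / [13.6·9·(1/n_f² − 1/n_i²)].
Lines falling in [9.59, 11.9] nm: 6→1 (10.42 nm), 5→1 (10.55 nm), 4→1 (10.81 nm), 3→1 (11.40 nm).

4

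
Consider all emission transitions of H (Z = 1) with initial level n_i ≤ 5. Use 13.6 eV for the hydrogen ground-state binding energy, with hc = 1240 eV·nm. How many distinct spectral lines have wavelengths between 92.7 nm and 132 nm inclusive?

Enumerate all n_i → n_f pairs with 1 ≤ n_f < n_i ≤ 5 and compute λ = 1240 / [13.6·1·(1/n_f² − 1/n_i²)].
Lines falling in [92.7, 132] nm: 5→1 (94.98 nm), 4→1 (97.25 nm), 3→1 (102.6 nm), 2→1 (121.6 nm).

4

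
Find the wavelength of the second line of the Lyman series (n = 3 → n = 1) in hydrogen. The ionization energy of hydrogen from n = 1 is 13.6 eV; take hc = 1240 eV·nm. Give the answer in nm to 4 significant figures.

The Lyman series terminates on n_f = 1; the second line has n_i = 1+2 = 3.
ΔE = 13.60 × (1/1² − 1/3²) = 12.09 eV.
λ = 1240 / 12.09 = 102.6 nm.

102.6 nm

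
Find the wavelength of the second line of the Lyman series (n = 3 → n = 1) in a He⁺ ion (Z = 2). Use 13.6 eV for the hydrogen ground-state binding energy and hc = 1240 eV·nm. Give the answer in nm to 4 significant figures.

25.64 nm

The Lyman series terminates on n_f = 1; the second line has n_i = 1+2 = 3.
ΔE = 54.40 × (1/1² − 1/3²) = 48.36 eV.
λ = 1240 / 48.36 = 25.64 nm.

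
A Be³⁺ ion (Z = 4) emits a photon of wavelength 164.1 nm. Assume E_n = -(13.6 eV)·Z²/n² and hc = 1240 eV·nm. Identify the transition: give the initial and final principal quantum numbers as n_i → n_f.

The photon energy is ΔE = hc/λ = 1240 / 164.1 = 7.556 eV.
With Z = 4, ΔE = 217.6 × (1/n_f² − 1/n_i²), so 1/n_f² − 1/n_i² = 0.03473.
Trying n_f = 4 gives 1/n_i² = 0.02777, i.e. n_i ≈ 6; this pair matches.

n_i = 6, n_f = 4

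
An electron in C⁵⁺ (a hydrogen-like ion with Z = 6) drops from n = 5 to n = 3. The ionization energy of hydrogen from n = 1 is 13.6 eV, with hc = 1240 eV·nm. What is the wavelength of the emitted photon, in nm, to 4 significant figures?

For Z = 6 the level energies scale as Z², so the effective Rydberg energy is 13.6 × 36 = 489.6 eV.
ΔE = 489.6 × (1/3² − 1/5²) = 489.6 × 0.07111 = 34.82 eV.
λ = hc/ΔE = 1240 / 34.82 = 35.62 nm.

35.62 nm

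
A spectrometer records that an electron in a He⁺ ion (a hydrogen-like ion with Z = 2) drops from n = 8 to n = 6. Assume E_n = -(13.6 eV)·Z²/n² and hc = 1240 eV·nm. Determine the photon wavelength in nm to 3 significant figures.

1880 nm

For Z = 2 the level energies scale as Z², so the effective Rydberg energy is 13.6 × 4 = 54.40 eV.
ΔE = 54.40 × (1/6² − 1/8²) = 54.40 × 0.01215 = 0.6611 eV.
λ = hc/ΔE = 1240 / 0.6611 = 1880 nm.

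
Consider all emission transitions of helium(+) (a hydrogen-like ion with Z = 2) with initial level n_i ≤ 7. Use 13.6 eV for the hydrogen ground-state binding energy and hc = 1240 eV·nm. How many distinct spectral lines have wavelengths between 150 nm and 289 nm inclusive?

Enumerate all n_i → n_f pairs with 1 ≤ n_f < n_i ≤ 7 and compute λ = 1240 / [13.6·4·(1/n_f² − 1/n_i²)].
Lines falling in [150, 289] nm: 3→2 (164.1 nm), 7→3 (251.3 nm), 6→3 (273.5 nm).

3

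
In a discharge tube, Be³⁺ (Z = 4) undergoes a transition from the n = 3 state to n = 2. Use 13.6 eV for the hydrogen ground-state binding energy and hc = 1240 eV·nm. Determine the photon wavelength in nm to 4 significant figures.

For Z = 4 the level energies scale as Z², so the effective Rydberg energy is 13.6 × 16 = 217.6 eV.
ΔE = 217.6 × (1/2² − 1/3²) = 217.6 × 0.1389 = 30.22 eV.
λ = hc/ΔE = 1240 / 30.22 = 41.03 nm.

41.03 nm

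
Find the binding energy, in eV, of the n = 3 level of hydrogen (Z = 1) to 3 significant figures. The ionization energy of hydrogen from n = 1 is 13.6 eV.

1.51 eV

E_3 = −13.60/9 = −1.51 eV, so ionization (to E = 0) requires 1.51 eV.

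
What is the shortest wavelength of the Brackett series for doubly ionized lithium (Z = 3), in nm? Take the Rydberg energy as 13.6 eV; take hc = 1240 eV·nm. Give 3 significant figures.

The Brackett series has lower level n_f = 4; the series limit corresponds to n_i → ∞.
ΔE_max = 13.6 × 9 / 4² = 7.650 eV.
λ_min = 1240 / 7.650 = 162 nm.

162 nm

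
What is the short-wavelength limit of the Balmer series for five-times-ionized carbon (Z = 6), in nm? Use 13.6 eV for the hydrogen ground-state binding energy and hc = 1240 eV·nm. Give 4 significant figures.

The Balmer series has lower level n_f = 2; the series limit corresponds to n_i → ∞.
ΔE_max = 13.6 × 36 / 2² = 122.4 eV.
λ_min = 1240 / 122.4 = 10.13 nm.

10.13 nm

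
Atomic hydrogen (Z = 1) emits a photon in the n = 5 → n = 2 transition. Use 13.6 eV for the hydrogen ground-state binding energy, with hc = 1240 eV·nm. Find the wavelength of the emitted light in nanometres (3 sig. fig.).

ΔE = 13.60 × (1/2² − 1/5²) = 13.60 × 0.2100 = 2.856 eV.
λ = hc/ΔE = 1240 / 2.856 = 434 nm.

434 nm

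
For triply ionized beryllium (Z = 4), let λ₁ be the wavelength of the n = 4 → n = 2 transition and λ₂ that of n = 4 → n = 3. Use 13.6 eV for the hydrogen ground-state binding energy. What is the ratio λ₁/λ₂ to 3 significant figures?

λ ∝ 1/ΔE ∝ 1/(1/n_f² − 1/n_i²), and the Z² and hc factors cancel in the ratio.
λ₁/λ₂ = (1/3² − 1/4²)/(1/2² − 1/4²) = 0.04861/0.1875 = 0.259.

0.259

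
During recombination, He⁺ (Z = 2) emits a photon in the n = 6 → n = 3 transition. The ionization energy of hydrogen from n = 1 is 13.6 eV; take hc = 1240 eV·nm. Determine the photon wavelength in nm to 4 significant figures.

273.5 nm

For Z = 2 the level energies scale as Z², so the effective Rydberg energy is 13.6 × 4 = 54.40 eV.
ΔE = 54.40 × (1/3² − 1/6²) = 54.40 × 0.08333 = 4.533 eV.
λ = hc/ΔE = 1240 / 4.533 = 273.5 nm.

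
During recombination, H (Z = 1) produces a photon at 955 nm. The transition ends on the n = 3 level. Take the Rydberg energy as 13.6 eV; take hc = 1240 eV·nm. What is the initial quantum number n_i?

The photon energy is ΔE = hc/λ = 1240 / 955 = 1.298 eV.
With Z = 1, ΔE = 13.60 × (1/n_f² − 1/n_i²), so 1/n_f² − 1/n_i² = 0.09547.
With n_f = 3: 1/n_i² = 1/9 − 0.09547 = 0.01564, so n_i ≈ 8.00.

n_i = 8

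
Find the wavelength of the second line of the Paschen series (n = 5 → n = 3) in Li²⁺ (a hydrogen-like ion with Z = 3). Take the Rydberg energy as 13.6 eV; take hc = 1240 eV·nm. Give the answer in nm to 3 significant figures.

The Paschen series terminates on n_f = 3; the second line has n_i = 3+2 = 5.
ΔE = 122.4 × (1/3² − 1/5²) = 8.704 eV.
λ = 1240 / 8.704 = 142 nm.

142 nm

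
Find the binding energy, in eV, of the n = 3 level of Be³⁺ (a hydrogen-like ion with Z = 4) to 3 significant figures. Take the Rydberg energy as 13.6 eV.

24.2 eV

E_n = −13.6 Z²/n² = −217.6/n² eV for Z = 4.
E_3 = −217.6/9 = −24.2 eV, so ionization (to E = 0) requires 24.2 eV.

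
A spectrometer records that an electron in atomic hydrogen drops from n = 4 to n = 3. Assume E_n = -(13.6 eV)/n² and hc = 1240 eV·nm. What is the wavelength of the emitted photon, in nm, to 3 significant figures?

1880 nm

ΔE = 13.60 × (1/3² − 1/4²) = 13.60 × 0.04861 = 0.6611 eV.
λ = hc/ΔE = 1240 / 0.6611 = 1880 nm.
This line belongs to the Paschen series.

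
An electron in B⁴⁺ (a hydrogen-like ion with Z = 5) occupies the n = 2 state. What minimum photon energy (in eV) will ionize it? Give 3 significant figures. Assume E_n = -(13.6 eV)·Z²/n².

85.0 eV

E_n = −13.6 Z²/n² = −340.0/n² eV for Z = 5.
E_2 = −340.0/4 = −85.0 eV, so ionization (to E = 0) requires 85.0 eV.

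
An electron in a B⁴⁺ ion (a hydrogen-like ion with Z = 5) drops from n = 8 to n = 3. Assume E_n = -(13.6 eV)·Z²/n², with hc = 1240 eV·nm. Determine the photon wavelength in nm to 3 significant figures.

For Z = 5 the level energies scale as Z², so the effective Rydberg energy is 13.6 × 25 = 340.0 eV.
ΔE = 340.0 × (1/3² − 1/8²) = 340.0 × 0.09549 = 32.47 eV.
λ = hc/ΔE = 1240 / 32.47 = 38.2 nm.

38.2 nm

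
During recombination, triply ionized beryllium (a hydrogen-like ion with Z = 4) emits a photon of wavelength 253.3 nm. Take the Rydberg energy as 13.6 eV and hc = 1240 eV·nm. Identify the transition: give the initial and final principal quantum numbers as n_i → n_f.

The photon energy is ΔE = hc/λ = 1240 / 253.3 = 4.895 eV.
With Z = 4, ΔE = 217.6 × (1/n_f² − 1/n_i²), so 1/n_f² − 1/n_i² = 0.02250.
Trying n_f = 4 gives 1/n_i² = 0.04000, i.e. n_i ≈ 5; this pair matches.

n_i = 5, n_f = 4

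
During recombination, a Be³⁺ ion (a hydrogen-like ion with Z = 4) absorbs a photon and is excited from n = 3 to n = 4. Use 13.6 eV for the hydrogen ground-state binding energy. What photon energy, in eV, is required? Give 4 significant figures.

The Bohr energies scale as Z², so for Z = 4: E_n = −217.6/n² eV.
E_4 = −217.6/16 = −13.60 eV and E_3 = −217.6/9 = −24.18 eV.
The photon energy is |E_4 − E_3| = 10.58 eV.

10.58 eV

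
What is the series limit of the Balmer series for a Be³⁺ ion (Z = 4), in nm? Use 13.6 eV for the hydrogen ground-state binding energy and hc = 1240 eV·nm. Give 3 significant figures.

22.8 nm

The Balmer series has lower level n_f = 2; the series limit corresponds to n_i → ∞.
ΔE_max = 13.6 × 16 / 2² = 54.40 eV.
λ_min = 1240 / 54.40 = 22.8 nm.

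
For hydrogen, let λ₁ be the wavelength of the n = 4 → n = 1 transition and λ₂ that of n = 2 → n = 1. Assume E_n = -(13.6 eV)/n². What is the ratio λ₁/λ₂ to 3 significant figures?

0.800

λ ∝ 1/ΔE ∝ 1/(1/n_f² − 1/n_i²), and the Z² and hc factors cancel in the ratio.
λ₁/λ₂ = (1/1² − 1/2²)/(1/1² − 1/4²) = 0.7500/0.9375 = 0.800.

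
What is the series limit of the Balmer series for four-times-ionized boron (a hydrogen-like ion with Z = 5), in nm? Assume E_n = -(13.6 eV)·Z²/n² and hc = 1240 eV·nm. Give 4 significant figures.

14.59 nm

The Balmer series has lower level n_f = 2; the series limit corresponds to n_i → ∞.
ΔE_max = 13.6 × 25 / 2² = 85.00 eV.
λ_min = 1240 / 85.00 = 14.59 nm.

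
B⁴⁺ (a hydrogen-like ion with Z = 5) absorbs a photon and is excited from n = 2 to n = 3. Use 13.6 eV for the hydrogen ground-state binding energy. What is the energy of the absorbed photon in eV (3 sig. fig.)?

47.2 eV

The Bohr energies scale as Z², so for Z = 5: E_n = −340.0/n² eV.
E_3 = −340.0/9 = −37.78 eV and E_2 = −340.0/4 = −85.00 eV.
The photon energy is |E_3 − E_2| = 47.2 eV.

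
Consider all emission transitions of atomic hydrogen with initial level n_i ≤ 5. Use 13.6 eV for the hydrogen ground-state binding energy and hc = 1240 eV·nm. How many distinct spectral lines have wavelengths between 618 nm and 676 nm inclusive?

Enumerate all n_i → n_f pairs with 1 ≤ n_f < n_i ≤ 5 and compute λ = 1240 / [13.6·1·(1/n_f² − 1/n_i²)].
Lines falling in [618, 676] nm: 3→2 (656.5 nm).

1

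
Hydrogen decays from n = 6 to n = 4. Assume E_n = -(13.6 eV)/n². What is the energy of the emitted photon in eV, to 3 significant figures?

0.472 eV

E_6 = −13.60/36 = −0.3778 eV and E_4 = −13.60/16 = −0.8500 eV.
The photon energy is |E_6 − E_4| = 0.472 eV.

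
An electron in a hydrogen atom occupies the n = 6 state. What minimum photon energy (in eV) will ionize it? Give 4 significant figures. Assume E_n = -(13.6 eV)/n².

E_6 = −13.60/36 = −0.3778 eV, so ionization (to E = 0) requires 0.3778 eV.

0.3778 eV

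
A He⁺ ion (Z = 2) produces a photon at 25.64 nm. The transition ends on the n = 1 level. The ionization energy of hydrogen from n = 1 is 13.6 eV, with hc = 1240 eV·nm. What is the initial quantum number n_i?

n_i = 3

The photon energy is ΔE = hc/λ = 1240 / 25.64 = 48.36 eV.
With Z = 2, ΔE = 54.40 × (1/n_f² − 1/n_i²), so 1/n_f² − 1/n_i² = 0.8890.
With n_f = 1: 1/n_i² = 1/1 − 0.8890 = 0.1110, so n_i ≈ 3.00.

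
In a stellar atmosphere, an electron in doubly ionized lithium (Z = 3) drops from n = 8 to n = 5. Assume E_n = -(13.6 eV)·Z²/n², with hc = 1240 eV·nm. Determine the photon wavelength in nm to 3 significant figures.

For Z = 3 the level energies scale as Z², so the effective Rydberg energy is 13.6 × 9 = 122.4 eV.
ΔE = 122.4 × (1/5² − 1/8²) = 122.4 × 0.02438 = 2.984 eV.
λ = hc/ΔE = 1240 / 2.984 = 416 nm.

416 nm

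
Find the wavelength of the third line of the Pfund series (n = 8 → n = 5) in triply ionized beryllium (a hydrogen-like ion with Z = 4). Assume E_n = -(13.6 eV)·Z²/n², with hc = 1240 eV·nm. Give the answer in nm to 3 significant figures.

234 nm

The Pfund series terminates on n_f = 5; the third line has n_i = 5+3 = 8.
ΔE = 217.6 × (1/5² − 1/8²) = 5.304 eV.
λ = 1240 / 5.304 = 234 nm.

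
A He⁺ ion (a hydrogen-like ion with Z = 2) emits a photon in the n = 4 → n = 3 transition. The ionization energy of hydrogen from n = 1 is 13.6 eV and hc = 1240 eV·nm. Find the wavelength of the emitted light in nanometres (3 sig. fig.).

For Z = 2 the level energies scale as Z², so the effective Rydberg energy is 13.6 × 4 = 54.40 eV.
ΔE = 54.40 × (1/3² − 1/4²) = 54.40 × 0.04861 = 2.644 eV.
λ = hc/ΔE = 1240 / 2.644 = 469 nm.

469 nm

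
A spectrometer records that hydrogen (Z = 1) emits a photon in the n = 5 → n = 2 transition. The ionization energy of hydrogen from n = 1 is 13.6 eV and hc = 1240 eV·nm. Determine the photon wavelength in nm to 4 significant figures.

ΔE = 13.60 × (1/2² − 1/5²) = 13.60 × 0.2100 = 2.856 eV.
λ = hc/ΔE = 1240 / 2.856 = 434.2 nm.
This line belongs to the Balmer series.

434.2 nm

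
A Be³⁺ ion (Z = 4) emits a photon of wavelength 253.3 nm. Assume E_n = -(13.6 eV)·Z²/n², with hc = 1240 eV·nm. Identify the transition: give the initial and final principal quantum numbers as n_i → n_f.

n_i = 5, n_f = 4

The photon energy is ΔE = hc/λ = 1240 / 253.3 = 4.895 eV.
With Z = 4, ΔE = 217.6 × (1/n_f² − 1/n_i²), so 1/n_f² − 1/n_i² = 0.02250.
Trying n_f = 4 gives 1/n_i² = 0.04000, i.e. n_i ≈ 5; this pair matches.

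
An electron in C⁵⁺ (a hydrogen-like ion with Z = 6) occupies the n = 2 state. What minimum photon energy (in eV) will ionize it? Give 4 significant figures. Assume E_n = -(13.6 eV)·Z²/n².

E_n = −13.6 Z²/n² = −489.6/n² eV for Z = 6.
E_2 = −489.6/4 = −122.4 eV, so ionization (to E = 0) requires 122.4 eV.

122.4 eV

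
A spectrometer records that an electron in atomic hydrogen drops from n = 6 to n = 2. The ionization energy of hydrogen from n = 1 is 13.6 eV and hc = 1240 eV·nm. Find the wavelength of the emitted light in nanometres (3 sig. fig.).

410 nm

ΔE = 13.60 × (1/2² − 1/6²) = 13.60 × 0.2222 = 3.022 eV.
λ = hc/ΔE = 1240 / 3.022 = 410 nm.
This line belongs to the Balmer series.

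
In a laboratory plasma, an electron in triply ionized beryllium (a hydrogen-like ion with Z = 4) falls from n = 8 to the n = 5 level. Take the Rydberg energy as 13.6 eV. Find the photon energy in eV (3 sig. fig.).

5.30 eV

The Bohr energies scale as Z², so for Z = 4: E_n = −217.6/n² eV.
E_8 = −217.6/64 = −3.400 eV and E_5 = −217.6/25 = −8.704 eV.
The photon energy is |E_8 − E_5| = 5.30 eV.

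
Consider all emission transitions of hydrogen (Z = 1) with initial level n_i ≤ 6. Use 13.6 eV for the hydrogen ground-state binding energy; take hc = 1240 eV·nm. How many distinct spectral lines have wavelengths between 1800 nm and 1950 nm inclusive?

Enumerate all n_i → n_f pairs with 1 ≤ n_f < n_i ≤ 6 and compute λ = 1240 / [13.6·1·(1/n_f² − 1/n_i²)].
Lines falling in [1800, 1950] nm: 4→3 (1876 nm).

1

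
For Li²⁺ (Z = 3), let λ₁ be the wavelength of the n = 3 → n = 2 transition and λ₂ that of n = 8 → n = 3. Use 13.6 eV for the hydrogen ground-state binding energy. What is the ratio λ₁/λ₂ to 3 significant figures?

0.688

λ ∝ 1/ΔE ∝ 1/(1/n_f² − 1/n_i²), and the Z² and hc factors cancel in the ratio.
λ₁/λ₂ = (1/3² − 1/8²)/(1/2² − 1/3²) = 0.09549/0.1389 = 0.688.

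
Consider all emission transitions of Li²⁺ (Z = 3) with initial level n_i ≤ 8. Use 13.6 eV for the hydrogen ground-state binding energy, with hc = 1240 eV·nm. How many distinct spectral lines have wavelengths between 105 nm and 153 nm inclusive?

4

Enumerate all n_i → n_f pairs with 1 ≤ n_f < n_i ≤ 8 and compute λ = 1240 / [13.6·9·(1/n_f² − 1/n_i²)].
Lines falling in [105, 153] nm: 8→3 (106.1 nm), 7→3 (111.7 nm), 6→3 (121.6 nm), 5→3 (142.5 nm).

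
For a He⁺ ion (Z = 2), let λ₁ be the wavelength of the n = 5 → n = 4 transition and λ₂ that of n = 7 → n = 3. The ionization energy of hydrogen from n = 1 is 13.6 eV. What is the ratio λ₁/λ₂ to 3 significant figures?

4.03

λ ∝ 1/ΔE ∝ 1/(1/n_f² − 1/n_i²), and the Z² and hc factors cancel in the ratio.
λ₁/λ₂ = (1/3² − 1/7²)/(1/4² − 1/5²) = 0.09070/0.02250 = 4.03.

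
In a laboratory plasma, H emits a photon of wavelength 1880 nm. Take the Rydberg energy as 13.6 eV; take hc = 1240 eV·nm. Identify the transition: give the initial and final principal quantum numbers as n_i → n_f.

The photon energy is ΔE = hc/λ = 1240 / 1880 = 0.6596 eV.
With Z = 1, ΔE = 13.60 × (1/n_f² − 1/n_i²), so 1/n_f² − 1/n_i² = 0.04850.
Trying n_f = 3 gives 1/n_i² = 0.06261, i.e. n_i ≈ 4; this pair matches.

n_i = 4, n_f = 3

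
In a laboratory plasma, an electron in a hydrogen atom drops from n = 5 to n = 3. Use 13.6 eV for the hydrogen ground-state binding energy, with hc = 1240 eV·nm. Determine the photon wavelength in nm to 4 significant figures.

1282 nm

ΔE = 13.60 × (1/3² − 1/5²) = 13.60 × 0.07111 = 0.9671 eV.
λ = hc/ΔE = 1240 / 0.9671 = 1282 nm.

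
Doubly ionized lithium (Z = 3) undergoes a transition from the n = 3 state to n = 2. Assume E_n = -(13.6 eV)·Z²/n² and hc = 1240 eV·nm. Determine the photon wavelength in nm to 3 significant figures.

72.9 nm

For Z = 3 the level energies scale as Z², so the effective Rydberg energy is 13.6 × 9 = 122.4 eV.
ΔE = 122.4 × (1/2² − 1/3²) = 122.4 × 0.1389 = 17.00 eV.
λ = hc/ΔE = 1240 / 17.00 = 72.9 nm.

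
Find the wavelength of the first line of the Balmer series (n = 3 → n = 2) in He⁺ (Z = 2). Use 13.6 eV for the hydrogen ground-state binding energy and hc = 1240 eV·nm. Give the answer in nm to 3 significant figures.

The Balmer series terminates on n_f = 2; the first line has n_i = 2+1 = 3.
ΔE = 54.40 × (1/2² − 1/3²) = 7.556 eV.
λ = 1240 / 7.556 = 164 nm.

164 nm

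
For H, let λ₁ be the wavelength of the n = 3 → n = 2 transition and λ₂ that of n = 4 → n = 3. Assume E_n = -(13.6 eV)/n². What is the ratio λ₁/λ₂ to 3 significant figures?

0.350

λ ∝ 1/ΔE ∝ 1/(1/n_f² − 1/n_i²), and the Z² and hc factors cancel in the ratio.
λ₁/λ₂ = (1/3² − 1/4²)/(1/2² − 1/3²) = 0.04861/0.1389 = 0.350.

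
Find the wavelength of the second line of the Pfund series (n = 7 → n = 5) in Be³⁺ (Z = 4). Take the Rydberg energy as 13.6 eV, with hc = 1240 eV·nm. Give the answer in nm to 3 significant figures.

The Pfund series terminates on n_f = 5; the second line has n_i = 5+2 = 7.
ΔE = 217.6 × (1/5² − 1/7²) = 4.263 eV.
λ = 1240 / 4.263 = 291 nm.

291 nm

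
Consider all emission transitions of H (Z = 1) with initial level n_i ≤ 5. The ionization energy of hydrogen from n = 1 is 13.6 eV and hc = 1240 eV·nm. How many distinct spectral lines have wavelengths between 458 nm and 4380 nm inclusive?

5

Enumerate all n_i → n_f pairs with 1 ≤ n_f < n_i ≤ 5 and compute λ = 1240 / [13.6·1·(1/n_f² − 1/n_i²)].
Lines falling in [458, 4380] nm: 4→2 (486.3 nm), 3→2 (656.5 nm), 5→3 (1282 nm), 4→3 (1876 nm), 5→4 (4052 nm).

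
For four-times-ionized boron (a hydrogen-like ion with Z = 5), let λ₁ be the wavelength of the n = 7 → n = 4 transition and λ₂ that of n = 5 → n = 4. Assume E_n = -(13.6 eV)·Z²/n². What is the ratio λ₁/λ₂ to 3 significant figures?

0.535

λ ∝ 1/ΔE ∝ 1/(1/n_f² − 1/n_i²), and the Z² and hc factors cancel in the ratio.
λ₁/λ₂ = (1/4² − 1/5²)/(1/4² − 1/7²) = 0.02250/0.04209 = 0.535.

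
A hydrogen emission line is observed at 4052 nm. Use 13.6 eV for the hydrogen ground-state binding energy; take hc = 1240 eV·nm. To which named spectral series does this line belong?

ΔE = 1240/4052 = 0.3060 eV.
This matches 13.6 × (1/4² − 1/5²), so n_f = 4: the Brackett series.

Brackett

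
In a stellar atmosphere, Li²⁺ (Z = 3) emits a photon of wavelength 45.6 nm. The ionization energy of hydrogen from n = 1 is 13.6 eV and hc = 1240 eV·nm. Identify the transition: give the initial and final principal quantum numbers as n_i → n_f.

The photon energy is ΔE = hc/λ = 1240 / 45.6 = 27.19 eV.
With Z = 3, ΔE = 122.4 × (1/n_f² − 1/n_i²), so 1/n_f² − 1/n_i² = 0.2222.
Trying n_f = 2 gives 1/n_i² = 0.02784, i.e. n_i ≈ 6; this pair matches.

n_i = 6, n_f = 2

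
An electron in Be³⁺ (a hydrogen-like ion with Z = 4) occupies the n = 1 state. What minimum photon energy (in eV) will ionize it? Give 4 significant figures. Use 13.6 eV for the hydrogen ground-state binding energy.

E_n = −13.6 Z²/n² = −217.6/n² eV for Z = 4.
E_1 = −217.6/1 = −217.6 eV, so ionization (to E = 0) requires 217.6 eV.

217.6 eV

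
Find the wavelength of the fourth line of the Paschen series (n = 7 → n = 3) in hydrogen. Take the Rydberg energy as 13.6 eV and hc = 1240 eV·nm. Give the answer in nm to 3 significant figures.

1010 nm

The Paschen series terminates on n_f = 3; the fourth line has n_i = 3+4 = 7.
ΔE = 13.60 × (1/3² − 1/7²) = 1.234 eV.
λ = 1240 / 1.234 = 1010 nm.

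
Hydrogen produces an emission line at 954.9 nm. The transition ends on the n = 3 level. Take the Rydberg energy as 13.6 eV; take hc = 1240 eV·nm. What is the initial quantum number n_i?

The photon energy is ΔE = hc/λ = 1240 / 954.9 = 1.299 eV.
With Z = 1, ΔE = 13.60 × (1/n_f² − 1/n_i²), so 1/n_f² − 1/n_i² = 0.09548.
With n_f = 3: 1/n_i² = 1/9 − 0.09548 = 0.01563, so n_i ≈ 8.00.

n_i = 8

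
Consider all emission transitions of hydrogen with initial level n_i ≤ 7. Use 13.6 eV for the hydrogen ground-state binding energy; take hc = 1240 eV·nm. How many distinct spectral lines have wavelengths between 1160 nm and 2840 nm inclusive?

Enumerate all n_i → n_f pairs with 1 ≤ n_f < n_i ≤ 7 and compute λ = 1240 / [13.6·1·(1/n_f² − 1/n_i²)].
Lines falling in [1160, 2840] nm: 5→3 (1282 nm), 4→3 (1876 nm), 7→4 (2166 nm), 6→4 (2626 nm).

4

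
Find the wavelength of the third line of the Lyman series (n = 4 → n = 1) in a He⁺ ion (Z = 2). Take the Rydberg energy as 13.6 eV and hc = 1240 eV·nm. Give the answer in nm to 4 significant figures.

The Lyman series terminates on n_f = 1; the third line has n_i = 1+3 = 4.
ΔE = 54.40 × (1/1² − 1/4²) = 51.00 eV.
λ = 1240 / 51.00 = 24.31 nm.

24.31 nm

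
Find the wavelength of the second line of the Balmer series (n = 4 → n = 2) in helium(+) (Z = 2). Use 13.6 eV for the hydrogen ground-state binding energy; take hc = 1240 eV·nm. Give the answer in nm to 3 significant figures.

122 nm

The Balmer series terminates on n_f = 2; the second line has n_i = 2+2 = 4.
ΔE = 54.40 × (1/2² − 1/4²) = 10.20 eV.
λ = 1240 / 10.20 = 122 nm.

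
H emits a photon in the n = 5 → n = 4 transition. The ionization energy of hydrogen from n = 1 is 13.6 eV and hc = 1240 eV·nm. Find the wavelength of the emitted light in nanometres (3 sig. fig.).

ΔE = 13.60 × (1/4² − 1/5²) = 13.60 × 0.02250 = 0.3060 eV.
λ = hc/ΔE = 1240 / 0.3060 = 4050 nm.
This line belongs to the Brackett series.

4050 nm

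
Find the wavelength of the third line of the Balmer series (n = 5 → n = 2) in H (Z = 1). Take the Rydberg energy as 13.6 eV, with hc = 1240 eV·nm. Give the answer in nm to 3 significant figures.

434 nm

The Balmer series terminates on n_f = 2; the third line has n_i = 2+3 = 5.
ΔE = 13.60 × (1/2² − 1/5²) = 2.856 eV.
λ = 1240 / 2.856 = 434 nm.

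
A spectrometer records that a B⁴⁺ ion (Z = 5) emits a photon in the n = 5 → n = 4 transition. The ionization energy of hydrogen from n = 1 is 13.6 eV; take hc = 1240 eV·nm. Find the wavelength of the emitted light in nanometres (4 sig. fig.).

For Z = 5 the level energies scale as Z², so the effective Rydberg energy is 13.6 × 25 = 340.0 eV.
ΔE = 340.0 × (1/4² − 1/5²) = 340.0 × 0.02250 = 7.650 eV.
λ = hc/ΔE = 1240 / 7.650 = 162.1 nm.

162.1 nm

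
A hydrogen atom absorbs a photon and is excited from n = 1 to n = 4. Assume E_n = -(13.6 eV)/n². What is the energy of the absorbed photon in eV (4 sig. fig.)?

E_4 = −13.60/16 = −0.8500 eV and E_1 = −13.60/1 = −13.60 eV.
The photon energy is |E_4 − E_1| = 12.75 eV.

12.75 eV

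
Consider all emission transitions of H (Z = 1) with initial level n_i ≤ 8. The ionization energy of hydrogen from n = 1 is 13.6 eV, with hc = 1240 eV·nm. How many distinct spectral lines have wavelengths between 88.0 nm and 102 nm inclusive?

5

Enumerate all n_i → n_f pairs with 1 ≤ n_f < n_i ≤ 8 and compute λ = 1240 / [13.6·1·(1/n_f² − 1/n_i²)].
Lines falling in [88.0, 102] nm: 8→1 (92.62 nm), 7→1 (93.08 nm), 6→1 (93.78 nm), 5→1 (94.98 nm), 4→1 (97.25 nm).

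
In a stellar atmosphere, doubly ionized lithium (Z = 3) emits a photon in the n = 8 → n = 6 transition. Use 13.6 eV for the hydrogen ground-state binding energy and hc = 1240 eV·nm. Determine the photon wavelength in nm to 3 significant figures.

For Z = 3 the level energies scale as Z², so the effective Rydberg energy is 13.6 × 9 = 122.4 eV.
ΔE = 122.4 × (1/6² − 1/8²) = 122.4 × 0.01215 = 1.488 eV.
λ = hc/ΔE = 1240 / 1.488 = 834 nm.

834 nm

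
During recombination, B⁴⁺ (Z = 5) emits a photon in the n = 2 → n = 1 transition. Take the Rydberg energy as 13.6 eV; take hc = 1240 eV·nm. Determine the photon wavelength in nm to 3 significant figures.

4.86 nm

For Z = 5 the level energies scale as Z², so the effective Rydberg energy is 13.6 × 25 = 340.0 eV.
ΔE = 340.0 × (1/1² − 1/2²) = 340.0 × 0.7500 = 255.0 eV.
λ = hc/ΔE = 1240 / 255.0 = 4.86 nm.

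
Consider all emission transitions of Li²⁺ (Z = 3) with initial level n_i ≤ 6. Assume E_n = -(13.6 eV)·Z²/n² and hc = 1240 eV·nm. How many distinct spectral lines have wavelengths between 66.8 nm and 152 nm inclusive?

3

Enumerate all n_i → n_f pairs with 1 ≤ n_f < n_i ≤ 6 and compute λ = 1240 / [13.6·9·(1/n_f² − 1/n_i²)].
Lines falling in [66.8, 152] nm: 3→2 (72.94 nm), 6→3 (121.6 nm), 5→3 (142.5 nm).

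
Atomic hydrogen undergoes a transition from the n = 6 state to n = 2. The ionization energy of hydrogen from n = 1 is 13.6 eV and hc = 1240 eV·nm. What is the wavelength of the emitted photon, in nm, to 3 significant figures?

410 nm

ΔE = 13.60 × (1/2² − 1/6²) = 13.60 × 0.2222 = 3.022 eV.
λ = hc/ΔE = 1240 / 3.022 = 410 nm.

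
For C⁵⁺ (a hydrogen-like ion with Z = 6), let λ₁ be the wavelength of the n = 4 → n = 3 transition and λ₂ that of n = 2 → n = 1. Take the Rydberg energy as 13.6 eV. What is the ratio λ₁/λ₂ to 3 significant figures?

λ ∝ 1/ΔE ∝ 1/(1/n_f² − 1/n_i²), and the Z² and hc factors cancel in the ratio.
λ₁/λ₂ = (1/1² − 1/2²)/(1/3² − 1/4²) = 0.7500/0.04861 = 15.4.

15.4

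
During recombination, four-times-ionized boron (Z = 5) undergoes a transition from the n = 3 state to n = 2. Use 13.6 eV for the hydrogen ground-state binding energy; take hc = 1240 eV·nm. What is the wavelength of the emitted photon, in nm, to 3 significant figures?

26.3 nm

For Z = 5 the level energies scale as Z², so the effective Rydberg energy is 13.6 × 25 = 340.0 eV.
ΔE = 340.0 × (1/2² − 1/3²) = 340.0 × 0.1389 = 47.22 eV.
λ = hc/ΔE = 1240 / 47.22 = 26.3 nm.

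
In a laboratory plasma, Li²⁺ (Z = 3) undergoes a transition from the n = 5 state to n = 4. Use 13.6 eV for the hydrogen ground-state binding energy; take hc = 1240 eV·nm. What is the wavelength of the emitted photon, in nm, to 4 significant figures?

For Z = 3 the level energies scale as Z², so the effective Rydberg energy is 13.6 × 9 = 122.4 eV.
ΔE = 122.4 × (1/4² − 1/5²) = 122.4 × 0.02250 = 2.754 eV.
λ = hc/ΔE = 1240 / 2.754 = 450.3 nm.

450.3 nm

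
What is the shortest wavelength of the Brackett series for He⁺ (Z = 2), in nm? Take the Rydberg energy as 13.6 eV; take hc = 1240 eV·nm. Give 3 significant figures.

365 nm

The Brackett series has lower level n_f = 4; the series limit corresponds to n_i → ∞.
ΔE_max = 13.6 × 4 / 4² = 3.400 eV.
λ_min = 1240 / 3.400 = 365 nm.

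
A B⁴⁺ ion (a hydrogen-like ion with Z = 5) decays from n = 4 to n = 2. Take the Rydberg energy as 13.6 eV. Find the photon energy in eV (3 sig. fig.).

63.8 eV

The Bohr energies scale as Z², so for Z = 5: E_n = −340.0/n² eV.
E_4 = −340.0/16 = −21.25 eV and E_2 = −340.0/4 = −85.00 eV.
The photon energy is |E_4 − E_2| = 63.8 eV.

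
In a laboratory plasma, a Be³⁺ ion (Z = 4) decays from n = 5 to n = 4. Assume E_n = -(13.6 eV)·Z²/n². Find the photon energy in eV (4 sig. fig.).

4.896 eV

The Bohr energies scale as Z², so for Z = 4: E_n = −217.6/n² eV.
E_5 = −217.6/25 = −8.704 eV and E_4 = −217.6/16 = −13.60 eV.
The photon energy is |E_5 − E_4| = 4.896 eV.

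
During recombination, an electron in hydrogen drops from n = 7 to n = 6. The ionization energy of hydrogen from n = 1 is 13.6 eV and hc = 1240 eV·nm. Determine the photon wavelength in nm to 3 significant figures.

ΔE = 13.60 × (1/6² − 1/7²) = 13.60 × 0.007370 = 0.1002 eV.
λ = hc/ΔE = 1240 / 0.1002 = 12400 nm.

12400 nm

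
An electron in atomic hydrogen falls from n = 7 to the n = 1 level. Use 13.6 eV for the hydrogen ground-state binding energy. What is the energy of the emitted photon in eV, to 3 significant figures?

E_7 = −13.60/49 = −0.2776 eV and E_1 = −13.60/1 = −13.60 eV.
The photon energy is |E_7 − E_1| = 13.3 eV.

13.3 eV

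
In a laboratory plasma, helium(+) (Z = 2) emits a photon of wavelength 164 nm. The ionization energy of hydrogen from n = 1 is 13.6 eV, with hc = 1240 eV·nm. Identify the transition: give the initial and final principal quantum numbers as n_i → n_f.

The photon energy is ΔE = hc/λ = 1240 / 164 = 7.561 eV.
With Z = 2, ΔE = 54.40 × (1/n_f² − 1/n_i²), so 1/n_f² − 1/n_i² = 0.1390.
Trying n_f = 2 gives 1/n_i² = 0.1110, i.e. n_i ≈ 3; this pair matches.

n_i = 3, n_f = 2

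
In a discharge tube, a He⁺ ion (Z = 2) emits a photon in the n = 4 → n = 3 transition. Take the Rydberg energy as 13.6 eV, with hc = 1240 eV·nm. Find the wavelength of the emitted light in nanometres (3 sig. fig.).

For Z = 2 the level energies scale as Z², so the effective Rydberg energy is 13.6 × 4 = 54.40 eV.
ΔE = 54.40 × (1/3² − 1/4²) = 54.40 × 0.04861 = 2.644 eV.
λ = hc/ΔE = 1240 / 2.644 = 469 nm.

469 nm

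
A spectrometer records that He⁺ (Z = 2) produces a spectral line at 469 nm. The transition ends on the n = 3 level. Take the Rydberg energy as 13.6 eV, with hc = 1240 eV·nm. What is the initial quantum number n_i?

n_i = 4

The photon energy is ΔE = hc/λ = 1240 / 469 = 2.644 eV.
With Z = 2, ΔE = 54.40 × (1/n_f² − 1/n_i²), so 1/n_f² − 1/n_i² = 0.04860.
With n_f = 3: 1/n_i² = 1/9 − 0.04860 = 0.06251, so n_i ≈ 4.00.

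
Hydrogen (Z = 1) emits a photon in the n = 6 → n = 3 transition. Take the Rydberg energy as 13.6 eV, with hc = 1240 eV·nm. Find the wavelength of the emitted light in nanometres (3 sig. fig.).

1090 nm

ΔE = 13.60 × (1/3² − 1/6²) = 13.60 × 0.08333 = 1.133 eV.
λ = hc/ΔE = 1240 / 1.133 = 1090 nm.
This line belongs to the Paschen series.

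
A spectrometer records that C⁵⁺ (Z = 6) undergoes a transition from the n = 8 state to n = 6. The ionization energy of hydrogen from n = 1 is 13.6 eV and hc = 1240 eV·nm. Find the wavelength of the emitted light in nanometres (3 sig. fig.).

For Z = 6 the level energies scale as Z², so the effective Rydberg energy is 13.6 × 36 = 489.6 eV.
ΔE = 489.6 × (1/6² − 1/8²) = 489.6 × 0.01215 = 5.950 eV.
λ = hc/ΔE = 1240 / 5.950 = 208 nm.

208 nm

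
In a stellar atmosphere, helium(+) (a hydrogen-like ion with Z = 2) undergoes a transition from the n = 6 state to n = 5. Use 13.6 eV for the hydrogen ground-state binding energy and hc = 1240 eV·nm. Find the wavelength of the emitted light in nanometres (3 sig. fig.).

For Z = 2 the level energies scale as Z², so the effective Rydberg energy is 13.6 × 4 = 54.40 eV.
ΔE = 54.40 × (1/5² − 1/6²) = 54.40 × 0.01222 = 0.6649 eV.
λ = hc/ΔE = 1240 / 0.6649 = 1860 nm.

1860 nm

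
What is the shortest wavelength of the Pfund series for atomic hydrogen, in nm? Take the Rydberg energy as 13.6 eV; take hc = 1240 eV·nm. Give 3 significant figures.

2280 nm

The Pfund series has lower level n_f = 5; the series limit corresponds to n_i → ∞.
ΔE_max = 13.6 × 1 / 5² = 0.5440 eV.
λ_min = 1240 / 0.5440 = 2280 nm.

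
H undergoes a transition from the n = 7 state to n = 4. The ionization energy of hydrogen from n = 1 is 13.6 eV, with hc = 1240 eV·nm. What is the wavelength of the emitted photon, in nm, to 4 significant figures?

2166 nm

ΔE = 13.60 × (1/4² − 1/7²) = 13.60 × 0.04209 = 0.5724 eV.
λ = hc/ΔE = 1240 / 0.5724 = 2166 nm.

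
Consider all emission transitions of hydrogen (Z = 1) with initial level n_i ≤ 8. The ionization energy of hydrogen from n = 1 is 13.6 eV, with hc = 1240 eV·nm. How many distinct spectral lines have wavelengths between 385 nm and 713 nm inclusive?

6

Enumerate all n_i → n_f pairs with 1 ≤ n_f < n_i ≤ 8 and compute λ = 1240 / [13.6·1·(1/n_f² − 1/n_i²)].
Lines falling in [385, 713] nm: 8→2 (389.0 nm), 7→2 (397.1 nm), 6→2 (410.3 nm), 5→2 (434.2 nm), 4→2 (486.3 nm), 3→2 (656.5 nm).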